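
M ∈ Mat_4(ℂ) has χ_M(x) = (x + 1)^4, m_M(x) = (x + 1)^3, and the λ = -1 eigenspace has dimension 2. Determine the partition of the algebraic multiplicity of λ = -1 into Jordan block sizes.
Block sizes for λ = -1: [3, 1]

Step 1 — from the characteristic polynomial, algebraic multiplicity of λ = -1 is 4. From dim ker(M − (-1)·I) = 2, there are exactly 2 Jordan blocks for λ = -1.
Step 2 — from the minimal polynomial, the factor (x + 1)^3 tells us the largest block for λ = -1 has size 3.
Step 3 — with total size 4, 2 blocks, and largest block 3, the block sizes (in nonincreasing order) are [3, 1].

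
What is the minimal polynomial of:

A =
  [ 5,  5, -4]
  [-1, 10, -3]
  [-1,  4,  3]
x^3 - 18*x^2 + 108*x - 216

The characteristic polynomial is χ_A(x) = (x - 6)^3, so the eigenvalues are known. The minimal polynomial is
  m_A(x) = Π_λ (x − λ)^{k_λ}
where k_λ is the size of the *largest* Jordan block for λ (equivalently, the smallest k with (A − λI)^k v = 0 for every generalised eigenvector v of λ).

  λ = 6: largest Jordan block has size 3, contributing (x − 6)^3

So m_A(x) = (x - 6)^3 = x^3 - 18*x^2 + 108*x - 216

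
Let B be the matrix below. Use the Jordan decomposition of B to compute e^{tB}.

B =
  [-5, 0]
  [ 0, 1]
e^{tB} =
  [exp(-5*t), 0]
  [0, exp(t)]

Strategy: write B = P · J · P⁻¹ where J is a Jordan canonical form, so e^{tB} = P · e^{tJ} · P⁻¹, and e^{tJ} can be computed block-by-block.

B has Jordan form
J =
  [-5, 0]
  [ 0, 1]
(up to reordering of blocks).

Per-block formulas:
  For a 1×1 block at λ = -5: exp(t · [-5]) = [e^(-5t)].
  For a 1×1 block at λ = 1: exp(t · [1]) = [e^(1t)].

After assembling e^{tJ} and conjugating by P, we get:

e^{tB} =
  [exp(-5*t), 0]
  [0, exp(t)]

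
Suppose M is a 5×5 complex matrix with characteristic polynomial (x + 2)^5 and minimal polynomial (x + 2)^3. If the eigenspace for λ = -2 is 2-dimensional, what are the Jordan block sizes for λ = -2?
Block sizes for λ = -2: [3, 2]

Step 1 — from the characteristic polynomial, algebraic multiplicity of λ = -2 is 5. From dim ker(M − (-2)·I) = 2, there are exactly 2 Jordan blocks for λ = -2.
Step 2 — from the minimal polynomial, the factor (x + 2)^3 tells us the largest block for λ = -2 has size 3.
Step 3 — with total size 5, 2 blocks, and largest block 3, the block sizes (in nonincreasing order) are [3, 2].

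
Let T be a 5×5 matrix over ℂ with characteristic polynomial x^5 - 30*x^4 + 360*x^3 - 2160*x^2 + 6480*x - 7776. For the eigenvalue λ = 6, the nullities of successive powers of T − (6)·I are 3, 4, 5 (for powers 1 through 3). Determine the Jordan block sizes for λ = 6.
Block sizes for λ = 6: [3, 1, 1]

From the dimensions of kernels of powers, the number of Jordan blocks of size at least j is d_j − d_{j−1} where d_j = dim ker(N^j) (with d_0 = 0). Computing the differences gives [3, 1, 1].
The number of blocks of size exactly k is (#blocks of size ≥ k) − (#blocks of size ≥ k + 1), so the partition is: 2 block(s) of size 1, 1 block(s) of size 3.
In nonincreasing order the block sizes are [3, 1, 1].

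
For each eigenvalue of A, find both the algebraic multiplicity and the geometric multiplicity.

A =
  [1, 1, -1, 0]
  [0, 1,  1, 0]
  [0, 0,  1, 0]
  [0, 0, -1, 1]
λ = 1: alg = 4, geom = 2

Step 1 — factor the characteristic polynomial to read off the algebraic multiplicities:
  χ_A(x) = (x - 1)^4

Step 2 — compute geometric multiplicities via the rank-nullity identity g(λ) = n − rank(A − λI):
  rank(A − (1)·I) = 2, so dim ker(A − (1)·I) = n − 2 = 2

Summary:
  λ = 1: algebraic multiplicity = 4, geometric multiplicity = 2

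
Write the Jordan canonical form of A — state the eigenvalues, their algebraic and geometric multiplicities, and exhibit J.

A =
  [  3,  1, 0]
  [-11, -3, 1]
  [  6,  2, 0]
J_3(0)

The characteristic polynomial is
  det(x·I − A) = x^3

Eigenvalues and multiplicities (the geometric multiplicity of λ is n − rank(A − λI), which equals the number of Jordan blocks for λ):
  λ = 0: algebraic multiplicity = 3, geometric multiplicity = 1

Determining the block sizes for each eigenvalue:
  λ = 0: one block (gm = 1), so the single block has size am = 3 → block sizes [3]

Assembling the blocks gives a Jordan form
J =
  [0, 1, 0]
  [0, 0, 1]
  [0, 0, 0]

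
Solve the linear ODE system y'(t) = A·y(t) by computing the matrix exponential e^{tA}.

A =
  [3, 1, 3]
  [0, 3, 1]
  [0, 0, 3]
e^{tA} =
  [exp(3*t), t*exp(3*t), t^2*exp(3*t)/2 + 3*t*exp(3*t)]
  [0, exp(3*t), t*exp(3*t)]
  [0, 0, exp(3*t)]

Strategy: write A = P · J · P⁻¹ where J is a Jordan canonical form, so e^{tA} = P · e^{tJ} · P⁻¹, and e^{tJ} can be computed block-by-block.

A has Jordan form
J =
  [3, 1, 0]
  [0, 3, 1]
  [0, 0, 3]
(up to reordering of blocks).

Per-block formulas:
  For a 3×3 Jordan block J_3(3): exp(t · J_3(3)) = e^(3t)·(I + t·N + (t^2/2)·N^2), where N is the 3×3 nilpotent shift.

After assembling e^{tJ} and conjugating by P, we get:

e^{tA} =
  [exp(3*t), t*exp(3*t), t^2*exp(3*t)/2 + 3*t*exp(3*t)]
  [0, exp(3*t), t*exp(3*t)]
  [0, 0, exp(3*t)]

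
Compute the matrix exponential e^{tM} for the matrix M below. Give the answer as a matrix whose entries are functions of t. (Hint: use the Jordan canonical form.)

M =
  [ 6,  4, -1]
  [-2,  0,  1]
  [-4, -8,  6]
e^{tM} =
  [2*t*exp(4*t) + exp(4*t), 4*t*exp(4*t), -t*exp(4*t)]
  [-2*t*exp(4*t), -4*t*exp(4*t) + exp(4*t), t*exp(4*t)]
  [-4*t*exp(4*t), -8*t*exp(4*t), 2*t*exp(4*t) + exp(4*t)]

Strategy: write M = P · J · P⁻¹ where J is a Jordan canonical form, so e^{tM} = P · e^{tJ} · P⁻¹, and e^{tJ} can be computed block-by-block.

M has Jordan form
J =
  [4, 1, 0]
  [0, 4, 0]
  [0, 0, 4]
(up to reordering of blocks).

Per-block formulas:
  For a 1×1 block at λ = 4: exp(t · [4]) = [e^(4t)].
  For a 2×2 Jordan block J_2(4): exp(t · J_2(4)) = e^(4t)·(I + t·N), where N is the 2×2 nilpotent shift.

After assembling e^{tJ} and conjugating by P, we get:

e^{tM} =
  [2*t*exp(4*t) + exp(4*t), 4*t*exp(4*t), -t*exp(4*t)]
  [-2*t*exp(4*t), -4*t*exp(4*t) + exp(4*t), t*exp(4*t)]
  [-4*t*exp(4*t), -8*t*exp(4*t), 2*t*exp(4*t) + exp(4*t)]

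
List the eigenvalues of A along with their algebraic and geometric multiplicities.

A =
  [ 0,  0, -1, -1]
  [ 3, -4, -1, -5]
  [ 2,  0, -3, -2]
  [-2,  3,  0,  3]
λ = -1: alg = 4, geom = 2

Step 1 — factor the characteristic polynomial to read off the algebraic multiplicities:
  χ_A(x) = (x + 1)^4

Step 2 — compute geometric multiplicities via the rank-nullity identity g(λ) = n − rank(A − λI):
  rank(A − (-1)·I) = 2, so dim ker(A − (-1)·I) = n − 2 = 2

Summary:
  λ = -1: algebraic multiplicity = 4, geometric multiplicity = 2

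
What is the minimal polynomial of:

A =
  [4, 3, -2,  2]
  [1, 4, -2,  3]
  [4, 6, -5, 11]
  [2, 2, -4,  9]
x^3 - 9*x^2 + 27*x - 27

The characteristic polynomial is χ_A(x) = (x - 3)^4, so the eigenvalues are known. The minimal polynomial is
  m_A(x) = Π_λ (x − λ)^{k_λ}
where k_λ is the size of the *largest* Jordan block for λ (equivalently, the smallest k with (A − λI)^k v = 0 for every generalised eigenvector v of λ).

  λ = 3: largest Jordan block has size 3, contributing (x − 3)^3

So m_A(x) = (x - 3)^3 = x^3 - 9*x^2 + 27*x - 27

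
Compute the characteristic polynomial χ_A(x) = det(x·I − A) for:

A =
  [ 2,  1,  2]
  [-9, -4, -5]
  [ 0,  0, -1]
x^3 + 3*x^2 + 3*x + 1

Expanding det(x·I − A) (e.g. by cofactor expansion or by noting that A is similar to its Jordan form J, which has the same characteristic polynomial as A) gives
  χ_A(x) = x^3 + 3*x^2 + 3*x + 1
which factors as (x + 1)^3. The eigenvalues (with algebraic multiplicities) are λ = -1 with multiplicity 3.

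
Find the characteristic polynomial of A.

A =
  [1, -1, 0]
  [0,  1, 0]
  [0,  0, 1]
x^3 - 3*x^2 + 3*x - 1

Expanding det(x·I − A) (e.g. by cofactor expansion or by noting that A is similar to its Jordan form J, which has the same characteristic polynomial as A) gives
  χ_A(x) = x^3 - 3*x^2 + 3*x - 1
which factors as (x - 1)^3. The eigenvalues (with algebraic multiplicities) are λ = 1 with multiplicity 3.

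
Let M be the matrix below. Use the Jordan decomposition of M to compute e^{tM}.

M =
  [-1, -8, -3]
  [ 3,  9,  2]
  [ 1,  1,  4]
e^{tM} =
  [-t^2*exp(4*t) - 5*t*exp(4*t) + exp(4*t), -3*t^2*exp(4*t)/2 - 8*t*exp(4*t), -t^2*exp(4*t)/2 - 3*t*exp(4*t)]
  [t^2*exp(4*t) + 3*t*exp(4*t), 3*t^2*exp(4*t)/2 + 5*t*exp(4*t) + exp(4*t), t^2*exp(4*t)/2 + 2*t*exp(4*t)]
  [-t^2*exp(4*t) + t*exp(4*t), -3*t^2*exp(4*t)/2 + t*exp(4*t), -t^2*exp(4*t)/2 + exp(4*t)]

Strategy: write M = P · J · P⁻¹ where J is a Jordan canonical form, so e^{tM} = P · e^{tJ} · P⁻¹, and e^{tJ} can be computed block-by-block.

M has Jordan form
J =
  [4, 1, 0]
  [0, 4, 1]
  [0, 0, 4]
(up to reordering of blocks).

Per-block formulas:
  For a 3×3 Jordan block J_3(4): exp(t · J_3(4)) = e^(4t)·(I + t·N + (t^2/2)·N^2), where N is the 3×3 nilpotent shift.

After assembling e^{tJ} and conjugating by P, we get:

e^{tM} =
  [-t^2*exp(4*t) - 5*t*exp(4*t) + exp(4*t), -3*t^2*exp(4*t)/2 - 8*t*exp(4*t), -t^2*exp(4*t)/2 - 3*t*exp(4*t)]
  [t^2*exp(4*t) + 3*t*exp(4*t), 3*t^2*exp(4*t)/2 + 5*t*exp(4*t) + exp(4*t), t^2*exp(4*t)/2 + 2*t*exp(4*t)]
  [-t^2*exp(4*t) + t*exp(4*t), -3*t^2*exp(4*t)/2 + t*exp(4*t), -t^2*exp(4*t)/2 + exp(4*t)]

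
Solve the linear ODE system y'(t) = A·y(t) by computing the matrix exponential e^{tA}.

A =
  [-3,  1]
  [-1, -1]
e^{tA} =
  [-t*exp(-2*t) + exp(-2*t), t*exp(-2*t)]
  [-t*exp(-2*t), t*exp(-2*t) + exp(-2*t)]

Strategy: write A = P · J · P⁻¹ where J is a Jordan canonical form, so e^{tA} = P · e^{tJ} · P⁻¹, and e^{tJ} can be computed block-by-block.

A has Jordan form
J =
  [-2,  1]
  [ 0, -2]
(up to reordering of blocks).

Per-block formulas:
  For a 2×2 Jordan block J_2(-2): exp(t · J_2(-2)) = e^(-2t)·(I + t·N), where N is the 2×2 nilpotent shift.

After assembling e^{tJ} and conjugating by P, we get:

e^{tA} =
  [-t*exp(-2*t) + exp(-2*t), t*exp(-2*t)]
  [-t*exp(-2*t), t*exp(-2*t) + exp(-2*t)]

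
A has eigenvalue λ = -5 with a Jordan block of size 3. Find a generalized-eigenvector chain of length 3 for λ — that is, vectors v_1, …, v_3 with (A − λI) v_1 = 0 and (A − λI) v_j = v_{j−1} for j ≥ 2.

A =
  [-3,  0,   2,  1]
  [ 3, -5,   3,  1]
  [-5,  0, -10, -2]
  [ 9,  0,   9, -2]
A Jordan chain for λ = -5 of length 3:
v_1 = (3, 0, -3, 0)ᵀ
v_2 = (2, 3, -5, 9)ᵀ
v_3 = (1, 0, 0, 0)ᵀ

Let N = A − (-5)·I. We want v_3 with N^3 v_3 = 0 but N^2 v_3 ≠ 0; then v_{j-1} := N · v_j for j = 3, …, 2.

Pick v_3 = (1, 0, 0, 0)ᵀ.
Then v_2 = N · v_3 = (2, 3, -5, 9)ᵀ.
Then v_1 = N · v_2 = (3, 0, -3, 0)ᵀ.

Sanity check: (A − (-5)·I) v_1 = (0, 0, 0, 0)ᵀ = 0. ✓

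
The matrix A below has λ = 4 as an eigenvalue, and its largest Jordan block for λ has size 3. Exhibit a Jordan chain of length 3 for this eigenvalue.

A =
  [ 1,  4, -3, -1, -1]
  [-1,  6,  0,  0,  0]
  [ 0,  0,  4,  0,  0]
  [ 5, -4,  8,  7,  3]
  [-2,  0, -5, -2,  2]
A Jordan chain for λ = 4 of length 3:
v_1 = (2, 1, 0, -2, 0)ᵀ
v_2 = (-3, -1, 0, 5, -2)ᵀ
v_3 = (1, 0, 0, 0, 0)ᵀ

Let N = A − (4)·I. We want v_3 with N^3 v_3 = 0 but N^2 v_3 ≠ 0; then v_{j-1} := N · v_j for j = 3, …, 2.

Pick v_3 = (1, 0, 0, 0, 0)ᵀ.
Then v_2 = N · v_3 = (-3, -1, 0, 5, -2)ᵀ.
Then v_1 = N · v_2 = (2, 1, 0, -2, 0)ᵀ.

Sanity check: (A − (4)·I) v_1 = (0, 0, 0, 0, 0)ᵀ = 0. ✓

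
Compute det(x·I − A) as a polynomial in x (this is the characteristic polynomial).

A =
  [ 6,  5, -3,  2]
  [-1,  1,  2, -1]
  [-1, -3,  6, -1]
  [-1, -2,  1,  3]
x^4 - 16*x^3 + 96*x^2 - 256*x + 256

Expanding det(x·I − A) (e.g. by cofactor expansion or by noting that A is similar to its Jordan form J, which has the same characteristic polynomial as A) gives
  χ_A(x) = x^4 - 16*x^3 + 96*x^2 - 256*x + 256
which factors as (x - 4)^4. The eigenvalues (with algebraic multiplicities) are λ = 4 with multiplicity 4.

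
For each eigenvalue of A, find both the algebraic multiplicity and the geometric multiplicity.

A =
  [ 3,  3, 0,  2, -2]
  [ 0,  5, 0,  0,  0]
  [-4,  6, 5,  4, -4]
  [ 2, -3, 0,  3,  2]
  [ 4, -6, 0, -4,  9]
λ = 5: alg = 5, geom = 4

Step 1 — factor the characteristic polynomial to read off the algebraic multiplicities:
  χ_A(x) = (x - 5)^5

Step 2 — compute geometric multiplicities via the rank-nullity identity g(λ) = n − rank(A − λI):
  rank(A − (5)·I) = 1, so dim ker(A − (5)·I) = n − 1 = 4

Summary:
  λ = 5: algebraic multiplicity = 5, geometric multiplicity = 4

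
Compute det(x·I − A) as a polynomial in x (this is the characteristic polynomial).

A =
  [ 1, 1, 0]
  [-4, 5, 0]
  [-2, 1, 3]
x^3 - 9*x^2 + 27*x - 27

Expanding det(x·I − A) (e.g. by cofactor expansion or by noting that A is similar to its Jordan form J, which has the same characteristic polynomial as A) gives
  χ_A(x) = x^3 - 9*x^2 + 27*x - 27
which factors as (x - 3)^3. The eigenvalues (with algebraic multiplicities) are λ = 3 with multiplicity 3.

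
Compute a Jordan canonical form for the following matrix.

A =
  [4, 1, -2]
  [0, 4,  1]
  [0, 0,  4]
J_3(4)

The characteristic polynomial is
  det(x·I − A) = x^3 - 12*x^2 + 48*x - 64 = (x - 4)^3

Eigenvalues and multiplicities (the geometric multiplicity of λ is n − rank(A − λI), which equals the number of Jordan blocks for λ):
  λ = 4: algebraic multiplicity = 3, geometric multiplicity = 1

Determining the block sizes for each eigenvalue:
  λ = 4: one block (gm = 1), so the single block has size am = 3 → block sizes [3]

Assembling the blocks gives a Jordan form
J =
  [4, 1, 0]
  [0, 4, 1]
  [0, 0, 4]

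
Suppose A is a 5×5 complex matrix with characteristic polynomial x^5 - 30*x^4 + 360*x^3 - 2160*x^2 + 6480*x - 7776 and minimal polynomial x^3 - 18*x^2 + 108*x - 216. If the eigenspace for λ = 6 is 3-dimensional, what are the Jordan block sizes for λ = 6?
Block sizes for λ = 6: [3, 1, 1]

Step 1 — from the characteristic polynomial, algebraic multiplicity of λ = 6 is 5. From dim ker(A − (6)·I) = 3, there are exactly 3 Jordan blocks for λ = 6.
Step 2 — from the minimal polynomial, the factor (x − 6)^3 tells us the largest block for λ = 6 has size 3.
Step 3 — with total size 5, 3 blocks, and largest block 3, the block sizes (in nonincreasing order) are [3, 1, 1].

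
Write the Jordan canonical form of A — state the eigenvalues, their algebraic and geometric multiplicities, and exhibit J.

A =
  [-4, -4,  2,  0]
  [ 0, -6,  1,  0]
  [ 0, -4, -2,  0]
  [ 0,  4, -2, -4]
J_2(-4) ⊕ J_1(-4) ⊕ J_1(-4)

The characteristic polynomial is
  det(x·I − A) = x^4 + 16*x^3 + 96*x^2 + 256*x + 256 = (x + 4)^4

Eigenvalues and multiplicities (the geometric multiplicity of λ is n − rank(A − λI), which equals the number of Jordan blocks for λ):
  λ = -4: algebraic multiplicity = 4, geometric multiplicity = 3

Determining the block sizes for each eigenvalue:
  λ = -4: 3 blocks summing to 4 forces exactly one block of size 2 and the rest size 1 → block sizes [2, 1, 1]

Assembling the blocks gives a Jordan form
J =
  [-4,  1,  0,  0]
  [ 0, -4,  0,  0]
  [ 0,  0, -4,  0]
  [ 0,  0,  0, -4]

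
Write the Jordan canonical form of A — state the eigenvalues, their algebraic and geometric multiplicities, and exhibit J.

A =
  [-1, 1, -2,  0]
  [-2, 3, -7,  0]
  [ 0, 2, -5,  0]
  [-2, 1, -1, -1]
J_3(-1) ⊕ J_1(-1)

The characteristic polynomial is
  det(x·I − A) = x^4 + 4*x^3 + 6*x^2 + 4*x + 1 = (x + 1)^4

Eigenvalues and multiplicities (the geometric multiplicity of λ is n − rank(A − λI), which equals the number of Jordan blocks for λ):
  λ = -1: algebraic multiplicity = 4, geometric multiplicity = 2

Determining the block sizes for each eigenvalue:
  λ = -1: with am = 4 and gm = 2, the partition is not yet determined (e.g. several partitions of 4 into 2 parts exist). Let N = A − (-1)·I. Computing rank(N^1) = 2, rank(N^2) = 1, rank(N^3) = 0; the number of blocks of size ≥ j is rank(N^{j−1}) − rank(N^j), giving [2, 1, 1]. So we have 1 block(s) of size 3, 1 block(s) of size 1 → block sizes [3, 1]

Assembling the blocks gives a Jordan form
J =
  [-1,  1,  0,  0]
  [ 0, -1,  1,  0]
  [ 0,  0, -1,  0]
  [ 0,  0,  0, -1]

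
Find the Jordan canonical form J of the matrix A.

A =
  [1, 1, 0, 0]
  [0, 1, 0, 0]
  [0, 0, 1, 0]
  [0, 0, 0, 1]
J_2(1) ⊕ J_1(1) ⊕ J_1(1)

The characteristic polynomial is
  det(x·I − A) = x^4 - 4*x^3 + 6*x^2 - 4*x + 1 = (x - 1)^4

Eigenvalues and multiplicities (the geometric multiplicity of λ is n − rank(A − λI), which equals the number of Jordan blocks for λ):
  λ = 1: algebraic multiplicity = 4, geometric multiplicity = 3

Determining the block sizes for each eigenvalue:
  λ = 1: 3 blocks summing to 4 forces exactly one block of size 2 and the rest size 1 → block sizes [2, 1, 1]

Assembling the blocks gives a Jordan form
J =
  [1, 1, 0, 0]
  [0, 1, 0, 0]
  [0, 0, 1, 0]
  [0, 0, 0, 1]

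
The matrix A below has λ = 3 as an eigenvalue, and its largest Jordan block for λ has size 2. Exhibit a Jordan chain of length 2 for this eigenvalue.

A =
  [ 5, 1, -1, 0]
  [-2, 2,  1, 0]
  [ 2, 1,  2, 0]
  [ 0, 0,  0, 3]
A Jordan chain for λ = 3 of length 2:
v_1 = (2, -2, 2, 0)ᵀ
v_2 = (1, 0, 0, 0)ᵀ

Let N = A − (3)·I. We want v_2 with N^2 v_2 = 0 but N^1 v_2 ≠ 0; then v_{j-1} := N · v_j for j = 2, …, 2.

Pick v_2 = (1, 0, 0, 0)ᵀ.
Then v_1 = N · v_2 = (2, -2, 2, 0)ᵀ.

Sanity check: (A − (3)·I) v_1 = (0, 0, 0, 0)ᵀ = 0. ✓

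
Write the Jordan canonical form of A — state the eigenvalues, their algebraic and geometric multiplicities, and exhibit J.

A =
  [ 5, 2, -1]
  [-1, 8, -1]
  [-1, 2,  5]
J_2(6) ⊕ J_1(6)

The characteristic polynomial is
  det(x·I − A) = x^3 - 18*x^2 + 108*x - 216 = (x - 6)^3

Eigenvalues and multiplicities (the geometric multiplicity of λ is n − rank(A − λI), which equals the number of Jordan blocks for λ):
  λ = 6: algebraic multiplicity = 3, geometric multiplicity = 2

Determining the block sizes for each eigenvalue:
  λ = 6: 2 blocks summing to 3 forces exactly one block of size 2 and the rest size 1 → block sizes [2, 1]

Assembling the blocks gives a Jordan form
J =
  [6, 1, 0]
  [0, 6, 0]
  [0, 0, 6]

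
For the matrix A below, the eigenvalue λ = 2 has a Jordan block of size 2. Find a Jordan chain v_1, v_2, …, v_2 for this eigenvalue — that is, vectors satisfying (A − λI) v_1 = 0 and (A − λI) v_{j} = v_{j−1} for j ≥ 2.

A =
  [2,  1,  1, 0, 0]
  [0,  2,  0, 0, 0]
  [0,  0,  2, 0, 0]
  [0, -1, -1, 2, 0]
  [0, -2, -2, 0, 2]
A Jordan chain for λ = 2 of length 2:
v_1 = (1, 0, 0, -1, -2)ᵀ
v_2 = (0, 1, 0, 0, 0)ᵀ

Let N = A − (2)·I. We want v_2 with N^2 v_2 = 0 but N^1 v_2 ≠ 0; then v_{j-1} := N · v_j for j = 2, …, 2.

Pick v_2 = (0, 1, 0, 0, 0)ᵀ.
Then v_1 = N · v_2 = (1, 0, 0, -1, -2)ᵀ.

Sanity check: (A − (2)·I) v_1 = (0, 0, 0, 0, 0)ᵀ = 0. ✓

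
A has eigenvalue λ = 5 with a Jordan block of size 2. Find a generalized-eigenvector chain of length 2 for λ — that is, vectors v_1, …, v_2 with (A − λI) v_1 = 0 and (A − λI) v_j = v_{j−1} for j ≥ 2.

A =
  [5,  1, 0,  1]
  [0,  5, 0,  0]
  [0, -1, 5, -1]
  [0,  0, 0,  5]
A Jordan chain for λ = 5 of length 2:
v_1 = (1, 0, -1, 0)ᵀ
v_2 = (0, 1, 0, 0)ᵀ

Let N = A − (5)·I. We want v_2 with N^2 v_2 = 0 but N^1 v_2 ≠ 0; then v_{j-1} := N · v_j for j = 2, …, 2.

Pick v_2 = (0, 1, 0, 0)ᵀ.
Then v_1 = N · v_2 = (1, 0, -1, 0)ᵀ.

Sanity check: (A − (5)·I) v_1 = (0, 0, 0, 0)ᵀ = 0. ✓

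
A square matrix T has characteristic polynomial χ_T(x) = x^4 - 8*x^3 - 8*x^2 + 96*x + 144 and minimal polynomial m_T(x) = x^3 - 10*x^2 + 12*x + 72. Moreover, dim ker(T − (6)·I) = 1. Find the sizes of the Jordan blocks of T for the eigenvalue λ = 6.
Block sizes for λ = 6: [2]

Step 1 — from the characteristic polynomial, algebraic multiplicity of λ = 6 is 2. From dim ker(T − (6)·I) = 1, there are exactly 1 Jordan blocks for λ = 6.
Step 2 — from the minimal polynomial, the factor (x − 6)^2 tells us the largest block for λ = 6 has size 2.
Step 3 — with total size 2, 1 blocks, and largest block 2, the block sizes (in nonincreasing order) are [2].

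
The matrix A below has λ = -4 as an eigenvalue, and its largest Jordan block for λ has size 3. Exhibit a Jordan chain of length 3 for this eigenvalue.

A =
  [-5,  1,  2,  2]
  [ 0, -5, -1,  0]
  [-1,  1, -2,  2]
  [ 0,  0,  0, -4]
A Jordan chain for λ = -4 of length 3:
v_1 = (-1, 1, -1, 0)ᵀ
v_2 = (-1, 0, -1, 0)ᵀ
v_3 = (1, 0, 0, 0)ᵀ

Let N = A − (-4)·I. We want v_3 with N^3 v_3 = 0 but N^2 v_3 ≠ 0; then v_{j-1} := N · v_j for j = 3, …, 2.

Pick v_3 = (1, 0, 0, 0)ᵀ.
Then v_2 = N · v_3 = (-1, 0, -1, 0)ᵀ.
Then v_1 = N · v_2 = (-1, 1, -1, 0)ᵀ.

Sanity check: (A − (-4)·I) v_1 = (0, 0, 0, 0)ᵀ = 0. ✓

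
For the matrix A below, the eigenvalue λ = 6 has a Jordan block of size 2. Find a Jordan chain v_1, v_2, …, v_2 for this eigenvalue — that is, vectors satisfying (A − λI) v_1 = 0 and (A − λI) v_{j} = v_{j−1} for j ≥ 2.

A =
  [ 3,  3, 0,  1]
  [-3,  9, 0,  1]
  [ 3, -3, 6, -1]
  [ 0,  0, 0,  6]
A Jordan chain for λ = 6 of length 2:
v_1 = (-3, -3, 3, 0)ᵀ
v_2 = (1, 0, 0, 0)ᵀ

Let N = A − (6)·I. We want v_2 with N^2 v_2 = 0 but N^1 v_2 ≠ 0; then v_{j-1} := N · v_j for j = 2, …, 2.

Pick v_2 = (1, 0, 0, 0)ᵀ.
Then v_1 = N · v_2 = (-3, -3, 3, 0)ᵀ.

Sanity check: (A − (6)·I) v_1 = (0, 0, 0, 0)ᵀ = 0. ✓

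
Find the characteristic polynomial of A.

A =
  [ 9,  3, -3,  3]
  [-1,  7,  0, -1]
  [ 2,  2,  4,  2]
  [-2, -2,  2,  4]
x^4 - 24*x^3 + 216*x^2 - 864*x + 1296

Expanding det(x·I − A) (e.g. by cofactor expansion or by noting that A is similar to its Jordan form J, which has the same characteristic polynomial as A) gives
  χ_A(x) = x^4 - 24*x^3 + 216*x^2 - 864*x + 1296
which factors as (x - 6)^4. The eigenvalues (with algebraic multiplicities) are λ = 6 with multiplicity 4.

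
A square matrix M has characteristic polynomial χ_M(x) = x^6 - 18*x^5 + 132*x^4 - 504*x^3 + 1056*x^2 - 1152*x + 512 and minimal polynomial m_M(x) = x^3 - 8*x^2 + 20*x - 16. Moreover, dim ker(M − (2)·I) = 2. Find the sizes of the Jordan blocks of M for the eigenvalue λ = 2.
Block sizes for λ = 2: [2, 1]

Step 1 — from the characteristic polynomial, algebraic multiplicity of λ = 2 is 3. From dim ker(M − (2)·I) = 2, there are exactly 2 Jordan blocks for λ = 2.
Step 2 — from the minimal polynomial, the factor (x − 2)^2 tells us the largest block for λ = 2 has size 2.
Step 3 — with total size 3, 2 blocks, and largest block 2, the block sizes (in nonincreasing order) are [2, 1].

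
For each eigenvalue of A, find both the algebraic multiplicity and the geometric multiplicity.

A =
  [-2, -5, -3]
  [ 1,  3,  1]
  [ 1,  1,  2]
λ = 1: alg = 3, geom = 1

Step 1 — factor the characteristic polynomial to read off the algebraic multiplicities:
  χ_A(x) = (x - 1)^3

Step 2 — compute geometric multiplicities via the rank-nullity identity g(λ) = n − rank(A − λI):
  rank(A − (1)·I) = 2, so dim ker(A − (1)·I) = n − 2 = 1

Summary:
  λ = 1: algebraic multiplicity = 3, geometric multiplicity = 1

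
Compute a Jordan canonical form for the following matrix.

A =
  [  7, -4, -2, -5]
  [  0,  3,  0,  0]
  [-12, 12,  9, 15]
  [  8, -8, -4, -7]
J_2(3) ⊕ J_1(3) ⊕ J_1(3)

The characteristic polynomial is
  det(x·I − A) = x^4 - 12*x^3 + 54*x^2 - 108*x + 81 = (x - 3)^4

Eigenvalues and multiplicities (the geometric multiplicity of λ is n − rank(A − λI), which equals the number of Jordan blocks for λ):
  λ = 3: algebraic multiplicity = 4, geometric multiplicity = 3

Determining the block sizes for each eigenvalue:
  λ = 3: 3 blocks summing to 4 forces exactly one block of size 2 and the rest size 1 → block sizes [2, 1, 1]

Assembling the blocks gives a Jordan form
J =
  [3, 1, 0, 0]
  [0, 3, 0, 0]
  [0, 0, 3, 0]
  [0, 0, 0, 3]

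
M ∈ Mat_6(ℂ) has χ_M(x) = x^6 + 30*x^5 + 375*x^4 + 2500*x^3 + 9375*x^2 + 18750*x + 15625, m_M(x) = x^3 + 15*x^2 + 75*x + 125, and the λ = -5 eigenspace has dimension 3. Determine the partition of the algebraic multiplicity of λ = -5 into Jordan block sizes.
Block sizes for λ = -5: [3, 2, 1]

Step 1 — from the characteristic polynomial, algebraic multiplicity of λ = -5 is 6. From dim ker(M − (-5)·I) = 3, there are exactly 3 Jordan blocks for λ = -5.
Step 2 — from the minimal polynomial, the factor (x + 5)^3 tells us the largest block for λ = -5 has size 3.
Step 3 — with total size 6, 3 blocks, and largest block 3, the block sizes (in nonincreasing order) are [3, 2, 1].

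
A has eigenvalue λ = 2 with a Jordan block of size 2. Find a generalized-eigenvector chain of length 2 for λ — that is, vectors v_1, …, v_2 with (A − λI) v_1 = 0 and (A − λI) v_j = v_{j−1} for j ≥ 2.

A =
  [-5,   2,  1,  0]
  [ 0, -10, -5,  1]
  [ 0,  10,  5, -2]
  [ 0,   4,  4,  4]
A Jordan chain for λ = 2 of length 2:
v_1 = (0, -2, 4, -4)ᵀ
v_2 = (0, 1, -2, 0)ᵀ

Let N = A − (2)·I. We want v_2 with N^2 v_2 = 0 but N^1 v_2 ≠ 0; then v_{j-1} := N · v_j for j = 2, …, 2.

Pick v_2 = (0, 1, -2, 0)ᵀ.
Then v_1 = N · v_2 = (0, -2, 4, -4)ᵀ.

Sanity check: (A − (2)·I) v_1 = (0, 0, 0, 0)ᵀ = 0. ✓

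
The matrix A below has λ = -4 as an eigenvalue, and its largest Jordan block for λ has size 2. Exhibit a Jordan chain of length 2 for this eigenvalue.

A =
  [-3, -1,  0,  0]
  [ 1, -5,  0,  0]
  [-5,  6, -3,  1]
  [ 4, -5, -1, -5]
A Jordan chain for λ = -4 of length 2:
v_1 = (1, 1, -5, 4)ᵀ
v_2 = (1, 0, 0, 0)ᵀ

Let N = A − (-4)·I. We want v_2 with N^2 v_2 = 0 but N^1 v_2 ≠ 0; then v_{j-1} := N · v_j for j = 2, …, 2.

Pick v_2 = (1, 0, 0, 0)ᵀ.
Then v_1 = N · v_2 = (1, 1, -5, 4)ᵀ.

Sanity check: (A − (-4)·I) v_1 = (0, 0, 0, 0)ᵀ = 0. ✓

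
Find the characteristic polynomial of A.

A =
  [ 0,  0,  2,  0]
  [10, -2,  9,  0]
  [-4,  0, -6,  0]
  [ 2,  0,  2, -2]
x^4 + 10*x^3 + 36*x^2 + 56*x + 32

Expanding det(x·I − A) (e.g. by cofactor expansion or by noting that A is similar to its Jordan form J, which has the same characteristic polynomial as A) gives
  χ_A(x) = x^4 + 10*x^3 + 36*x^2 + 56*x + 32
which factors as (x + 2)^3*(x + 4). The eigenvalues (with algebraic multiplicities) are λ = -4 with multiplicity 1, λ = -2 with multiplicity 3.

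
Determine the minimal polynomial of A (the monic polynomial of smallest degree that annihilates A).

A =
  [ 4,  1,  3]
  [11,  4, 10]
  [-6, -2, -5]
x^3 - 3*x^2 + 3*x - 1

The characteristic polynomial is χ_A(x) = (x - 1)^3, so the eigenvalues are known. The minimal polynomial is
  m_A(x) = Π_λ (x − λ)^{k_λ}
where k_λ is the size of the *largest* Jordan block for λ (equivalently, the smallest k with (A − λI)^k v = 0 for every generalised eigenvector v of λ).

  λ = 1: largest Jordan block has size 3, contributing (x − 1)^3

So m_A(x) = (x - 1)^3 = x^3 - 3*x^2 + 3*x - 1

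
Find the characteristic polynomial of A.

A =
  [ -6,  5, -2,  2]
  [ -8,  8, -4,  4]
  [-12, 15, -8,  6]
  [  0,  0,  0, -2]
x^4 + 8*x^3 + 24*x^2 + 32*x + 16

Expanding det(x·I − A) (e.g. by cofactor expansion or by noting that A is similar to its Jordan form J, which has the same characteristic polynomial as A) gives
  χ_A(x) = x^4 + 8*x^3 + 24*x^2 + 32*x + 16
which factors as (x + 2)^4. The eigenvalues (with algebraic multiplicities) are λ = -2 with multiplicity 4.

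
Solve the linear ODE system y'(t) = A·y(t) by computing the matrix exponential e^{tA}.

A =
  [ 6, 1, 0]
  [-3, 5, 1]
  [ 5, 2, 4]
e^{tA} =
  [-t^2*exp(5*t) + t*exp(5*t) + exp(5*t), t^2*exp(5*t)/2 + t*exp(5*t), t^2*exp(5*t)/2]
  [t^2*exp(5*t) - 3*t*exp(5*t), -t^2*exp(5*t)/2 + exp(5*t), -t^2*exp(5*t)/2 + t*exp(5*t)]
  [-3*t^2*exp(5*t) + 5*t*exp(5*t), 3*t^2*exp(5*t)/2 + 2*t*exp(5*t), 3*t^2*exp(5*t)/2 - t*exp(5*t) + exp(5*t)]

Strategy: write A = P · J · P⁻¹ where J is a Jordan canonical form, so e^{tA} = P · e^{tJ} · P⁻¹, and e^{tJ} can be computed block-by-block.

A has Jordan form
J =
  [5, 1, 0]
  [0, 5, 1]
  [0, 0, 5]
(up to reordering of blocks).

Per-block formulas:
  For a 3×3 Jordan block J_3(5): exp(t · J_3(5)) = e^(5t)·(I + t·N + (t^2/2)·N^2), where N is the 3×3 nilpotent shift.

After assembling e^{tJ} and conjugating by P, we get:

e^{tA} =
  [-t^2*exp(5*t) + t*exp(5*t) + exp(5*t), t^2*exp(5*t)/2 + t*exp(5*t), t^2*exp(5*t)/2]
  [t^2*exp(5*t) - 3*t*exp(5*t), -t^2*exp(5*t)/2 + exp(5*t), -t^2*exp(5*t)/2 + t*exp(5*t)]
  [-3*t^2*exp(5*t) + 5*t*exp(5*t), 3*t^2*exp(5*t)/2 + 2*t*exp(5*t), 3*t^2*exp(5*t)/2 - t*exp(5*t) + exp(5*t)]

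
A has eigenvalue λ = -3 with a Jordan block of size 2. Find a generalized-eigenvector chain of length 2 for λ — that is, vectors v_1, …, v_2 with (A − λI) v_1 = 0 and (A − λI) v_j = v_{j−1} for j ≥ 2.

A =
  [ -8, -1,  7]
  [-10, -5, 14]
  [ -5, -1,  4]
A Jordan chain for λ = -3 of length 2:
v_1 = (-5, -10, -5)ᵀ
v_2 = (1, 0, 0)ᵀ

Let N = A − (-3)·I. We want v_2 with N^2 v_2 = 0 but N^1 v_2 ≠ 0; then v_{j-1} := N · v_j for j = 2, …, 2.

Pick v_2 = (1, 0, 0)ᵀ.
Then v_1 = N · v_2 = (-5, -10, -5)ᵀ.

Sanity check: (A − (-3)·I) v_1 = (0, 0, 0)ᵀ = 0. ✓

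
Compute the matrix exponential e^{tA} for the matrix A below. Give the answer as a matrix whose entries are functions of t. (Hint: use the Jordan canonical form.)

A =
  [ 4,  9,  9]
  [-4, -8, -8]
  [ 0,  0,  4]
e^{tA} =
  [6*t*exp(-2*t) + exp(-2*t), 9*t*exp(-2*t), 3*t*exp(-2*t) + exp(4*t) - exp(-2*t)]
  [-4*t*exp(-2*t), -6*t*exp(-2*t) + exp(-2*t), -2*t*exp(-2*t) - exp(4*t) + exp(-2*t)]
  [0, 0, exp(4*t)]

Strategy: write A = P · J · P⁻¹ where J is a Jordan canonical form, so e^{tA} = P · e^{tJ} · P⁻¹, and e^{tJ} can be computed block-by-block.

A has Jordan form
J =
  [-2,  1, 0]
  [ 0, -2, 0]
  [ 0,  0, 4]
(up to reordering of blocks).

Per-block formulas:
  For a 2×2 Jordan block J_2(-2): exp(t · J_2(-2)) = e^(-2t)·(I + t·N), where N is the 2×2 nilpotent shift.
  For a 1×1 block at λ = 4: exp(t · [4]) = [e^(4t)].

After assembling e^{tJ} and conjugating by P, we get:

e^{tA} =
  [6*t*exp(-2*t) + exp(-2*t), 9*t*exp(-2*t), 3*t*exp(-2*t) + exp(4*t) - exp(-2*t)]
  [-4*t*exp(-2*t), -6*t*exp(-2*t) + exp(-2*t), -2*t*exp(-2*t) - exp(4*t) + exp(-2*t)]
  [0, 0, exp(4*t)]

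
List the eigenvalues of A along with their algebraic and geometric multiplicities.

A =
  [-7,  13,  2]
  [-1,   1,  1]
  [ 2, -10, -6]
λ = -4: alg = 3, geom = 1

Step 1 — factor the characteristic polynomial to read off the algebraic multiplicities:
  χ_A(x) = (x + 4)^3

Step 2 — compute geometric multiplicities via the rank-nullity identity g(λ) = n − rank(A − λI):
  rank(A − (-4)·I) = 2, so dim ker(A − (-4)·I) = n − 2 = 1

Summary:
  λ = -4: algebraic multiplicity = 3, geometric multiplicity = 1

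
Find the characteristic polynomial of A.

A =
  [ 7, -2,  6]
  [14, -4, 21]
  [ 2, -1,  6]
x^3 - 9*x^2 + 27*x - 27

Expanding det(x·I − A) (e.g. by cofactor expansion or by noting that A is similar to its Jordan form J, which has the same characteristic polynomial as A) gives
  χ_A(x) = x^3 - 9*x^2 + 27*x - 27
which factors as (x - 3)^3. The eigenvalues (with algebraic multiplicities) are λ = 3 with multiplicity 3.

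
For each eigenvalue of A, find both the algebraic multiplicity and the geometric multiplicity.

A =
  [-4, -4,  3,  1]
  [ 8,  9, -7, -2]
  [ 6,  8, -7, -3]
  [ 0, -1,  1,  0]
λ = -2: alg = 1, geom = 1; λ = 0: alg = 3, geom = 1

Step 1 — factor the characteristic polynomial to read off the algebraic multiplicities:
  χ_A(x) = x^3*(x + 2)

Step 2 — compute geometric multiplicities via the rank-nullity identity g(λ) = n − rank(A − λI):
  rank(A − (-2)·I) = 3, so dim ker(A − (-2)·I) = n − 3 = 1
  rank(A − (0)·I) = 3, so dim ker(A − (0)·I) = n − 3 = 1

Summary:
  λ = -2: algebraic multiplicity = 1, geometric multiplicity = 1
  λ = 0: algebraic multiplicity = 3, geometric multiplicity = 1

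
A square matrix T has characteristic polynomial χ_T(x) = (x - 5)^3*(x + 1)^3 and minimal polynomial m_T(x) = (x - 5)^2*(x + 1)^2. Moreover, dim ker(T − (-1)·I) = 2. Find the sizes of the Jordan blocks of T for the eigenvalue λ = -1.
Block sizes for λ = -1: [2, 1]

Step 1 — from the characteristic polynomial, algebraic multiplicity of λ = -1 is 3. From dim ker(T − (-1)·I) = 2, there are exactly 2 Jordan blocks for λ = -1.
Step 2 — from the minimal polynomial, the factor (x + 1)^2 tells us the largest block for λ = -1 has size 2.
Step 3 — with total size 3, 2 blocks, and largest block 2, the block sizes (in nonincreasing order) are [2, 1].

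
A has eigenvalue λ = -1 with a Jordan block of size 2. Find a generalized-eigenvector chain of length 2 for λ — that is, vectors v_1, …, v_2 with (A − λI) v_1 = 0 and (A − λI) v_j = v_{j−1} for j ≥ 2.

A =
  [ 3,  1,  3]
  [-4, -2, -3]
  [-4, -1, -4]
A Jordan chain for λ = -1 of length 2:
v_1 = (4, -4, -4)ᵀ
v_2 = (1, 0, 0)ᵀ

Let N = A − (-1)·I. We want v_2 with N^2 v_2 = 0 but N^1 v_2 ≠ 0; then v_{j-1} := N · v_j for j = 2, …, 2.

Pick v_2 = (1, 0, 0)ᵀ.
Then v_1 = N · v_2 = (4, -4, -4)ᵀ.

Sanity check: (A − (-1)·I) v_1 = (0, 0, 0)ᵀ = 0. ✓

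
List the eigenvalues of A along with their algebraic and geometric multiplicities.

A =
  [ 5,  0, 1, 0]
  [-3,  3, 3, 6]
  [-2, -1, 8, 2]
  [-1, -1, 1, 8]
λ = 6: alg = 4, geom = 2

Step 1 — factor the characteristic polynomial to read off the algebraic multiplicities:
  χ_A(x) = (x - 6)^4

Step 2 — compute geometric multiplicities via the rank-nullity identity g(λ) = n − rank(A − λI):
  rank(A − (6)·I) = 2, so dim ker(A − (6)·I) = n − 2 = 2

Summary:
  λ = 6: algebraic multiplicity = 4, geometric multiplicity = 2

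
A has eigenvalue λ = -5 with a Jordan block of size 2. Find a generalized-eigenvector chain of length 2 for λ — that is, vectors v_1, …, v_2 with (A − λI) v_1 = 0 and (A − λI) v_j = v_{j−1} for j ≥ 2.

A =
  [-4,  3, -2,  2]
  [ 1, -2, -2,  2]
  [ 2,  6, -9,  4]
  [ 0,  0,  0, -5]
A Jordan chain for λ = -5 of length 2:
v_1 = (1, 1, 2, 0)ᵀ
v_2 = (1, 0, 0, 0)ᵀ

Let N = A − (-5)·I. We want v_2 with N^2 v_2 = 0 but N^1 v_2 ≠ 0; then v_{j-1} := N · v_j for j = 2, …, 2.

Pick v_2 = (1, 0, 0, 0)ᵀ.
Then v_1 = N · v_2 = (1, 1, 2, 0)ᵀ.

Sanity check: (A − (-5)·I) v_1 = (0, 0, 0, 0)ᵀ = 0. ✓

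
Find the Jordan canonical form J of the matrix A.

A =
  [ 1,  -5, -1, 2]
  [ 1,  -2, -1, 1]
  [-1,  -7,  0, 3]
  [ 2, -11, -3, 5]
J_2(1) ⊕ J_2(1)

The characteristic polynomial is
  det(x·I − A) = x^4 - 4*x^3 + 6*x^2 - 4*x + 1 = (x - 1)^4

Eigenvalues and multiplicities (the geometric multiplicity of λ is n − rank(A − λI), which equals the number of Jordan blocks for λ):
  λ = 1: algebraic multiplicity = 4, geometric multiplicity = 2

Determining the block sizes for each eigenvalue:
  λ = 1: with am = 4 and gm = 2, the partition is not yet determined (e.g. several partitions of 4 into 2 parts exist). Let N = A − (1)·I. Computing rank(N^1) = 2, rank(N^2) = 0; the number of blocks of size ≥ j is rank(N^{j−1}) − rank(N^j), giving [2, 2]. So we have 2 block(s) of size 2 → block sizes [2, 2]

Assembling the blocks gives a Jordan form
J =
  [1, 1, 0, 0]
  [0, 1, 0, 0]
  [0, 0, 1, 1]
  [0, 0, 0, 1]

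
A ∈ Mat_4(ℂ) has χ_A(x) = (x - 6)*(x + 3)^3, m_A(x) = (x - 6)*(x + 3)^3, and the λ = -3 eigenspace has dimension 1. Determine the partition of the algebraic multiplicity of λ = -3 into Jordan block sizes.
Block sizes for λ = -3: [3]

Step 1 — from the characteristic polynomial, algebraic multiplicity of λ = -3 is 3. From dim ker(A − (-3)·I) = 1, there are exactly 1 Jordan blocks for λ = -3.
Step 2 — from the minimal polynomial, the factor (x + 3)^3 tells us the largest block for λ = -3 has size 3.
Step 3 — with total size 3, 1 blocks, and largest block 3, the block sizes (in nonincreasing order) are [3].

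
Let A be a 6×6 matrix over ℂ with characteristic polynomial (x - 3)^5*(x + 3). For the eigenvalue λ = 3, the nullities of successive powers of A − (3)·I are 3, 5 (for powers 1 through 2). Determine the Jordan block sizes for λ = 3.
Block sizes for λ = 3: [2, 2, 1]

From the dimensions of kernels of powers, the number of Jordan blocks of size at least j is d_j − d_{j−1} where d_j = dim ker(N^j) (with d_0 = 0). Computing the differences gives [3, 2].
The number of blocks of size exactly k is (#blocks of size ≥ k) − (#blocks of size ≥ k + 1), so the partition is: 1 block(s) of size 1, 2 block(s) of size 2.
In nonincreasing order the block sizes are [2, 2, 1].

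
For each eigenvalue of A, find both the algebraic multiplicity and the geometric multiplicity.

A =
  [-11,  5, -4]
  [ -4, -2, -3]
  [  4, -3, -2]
λ = -5: alg = 3, geom = 1

Step 1 — factor the characteristic polynomial to read off the algebraic multiplicities:
  χ_A(x) = (x + 5)^3

Step 2 — compute geometric multiplicities via the rank-nullity identity g(λ) = n − rank(A − λI):
  rank(A − (-5)·I) = 2, so dim ker(A − (-5)·I) = n − 2 = 1

Summary:
  λ = -5: algebraic multiplicity = 3, geometric multiplicity = 1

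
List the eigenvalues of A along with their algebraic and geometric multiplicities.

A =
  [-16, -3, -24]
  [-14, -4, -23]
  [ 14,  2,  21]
λ = -2: alg = 2, geom = 1; λ = 5: alg = 1, geom = 1

Step 1 — factor the characteristic polynomial to read off the algebraic multiplicities:
  χ_A(x) = (x - 5)*(x + 2)^2

Step 2 — compute geometric multiplicities via the rank-nullity identity g(λ) = n − rank(A − λI):
  rank(A − (-2)·I) = 2, so dim ker(A − (-2)·I) = n − 2 = 1
  rank(A − (5)·I) = 2, so dim ker(A − (5)·I) = n − 2 = 1

Summary:
  λ = -2: algebraic multiplicity = 2, geometric multiplicity = 1
  λ = 5: algebraic multiplicity = 1, geometric multiplicity = 1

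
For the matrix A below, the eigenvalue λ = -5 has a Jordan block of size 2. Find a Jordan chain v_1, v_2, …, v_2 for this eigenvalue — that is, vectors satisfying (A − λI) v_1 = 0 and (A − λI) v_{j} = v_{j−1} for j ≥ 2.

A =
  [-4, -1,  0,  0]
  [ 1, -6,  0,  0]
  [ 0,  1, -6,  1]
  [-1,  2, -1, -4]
A Jordan chain for λ = -5 of length 2:
v_1 = (1, 1, 0, -1)ᵀ
v_2 = (1, 0, 0, 0)ᵀ

Let N = A − (-5)·I. We want v_2 with N^2 v_2 = 0 but N^1 v_2 ≠ 0; then v_{j-1} := N · v_j for j = 2, …, 2.

Pick v_2 = (1, 0, 0, 0)ᵀ.
Then v_1 = N · v_2 = (1, 1, 0, -1)ᵀ.

Sanity check: (A − (-5)·I) v_1 = (0, 0, 0, 0)ᵀ = 0. ✓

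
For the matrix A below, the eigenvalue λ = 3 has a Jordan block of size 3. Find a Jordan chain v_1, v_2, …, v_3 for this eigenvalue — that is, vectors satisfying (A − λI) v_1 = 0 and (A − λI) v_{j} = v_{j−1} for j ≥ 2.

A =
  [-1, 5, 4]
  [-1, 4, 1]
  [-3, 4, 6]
A Jordan chain for λ = 3 of length 3:
v_1 = (-1, 0, -1)ᵀ
v_2 = (-4, -1, -3)ᵀ
v_3 = (1, 0, 0)ᵀ

Let N = A − (3)·I. We want v_3 with N^3 v_3 = 0 but N^2 v_3 ≠ 0; then v_{j-1} := N · v_j for j = 3, …, 2.

Pick v_3 = (1, 0, 0)ᵀ.
Then v_2 = N · v_3 = (-4, -1, -3)ᵀ.
Then v_1 = N · v_2 = (-1, 0, -1)ᵀ.

Sanity check: (A − (3)·I) v_1 = (0, 0, 0)ᵀ = 0. ✓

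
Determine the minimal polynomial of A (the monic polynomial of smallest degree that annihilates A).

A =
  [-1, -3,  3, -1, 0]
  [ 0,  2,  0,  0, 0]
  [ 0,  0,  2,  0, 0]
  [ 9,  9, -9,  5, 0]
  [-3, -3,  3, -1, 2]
x^2 - 4*x + 4

The characteristic polynomial is χ_A(x) = (x - 2)^5, so the eigenvalues are known. The minimal polynomial is
  m_A(x) = Π_λ (x − λ)^{k_λ}
where k_λ is the size of the *largest* Jordan block for λ (equivalently, the smallest k with (A − λI)^k v = 0 for every generalised eigenvector v of λ).

  λ = 2: largest Jordan block has size 2, contributing (x − 2)^2

So m_A(x) = (x - 2)^2 = x^2 - 4*x + 4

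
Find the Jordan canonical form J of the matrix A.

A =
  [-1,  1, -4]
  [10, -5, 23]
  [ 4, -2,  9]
J_3(1)

The characteristic polynomial is
  det(x·I − A) = x^3 - 3*x^2 + 3*x - 1 = (x - 1)^3

Eigenvalues and multiplicities (the geometric multiplicity of λ is n − rank(A − λI), which equals the number of Jordan blocks for λ):
  λ = 1: algebraic multiplicity = 3, geometric multiplicity = 1

Determining the block sizes for each eigenvalue:
  λ = 1: one block (gm = 1), so the single block has size am = 3 → block sizes [3]

Assembling the blocks gives a Jordan form
J =
  [1, 1, 0]
  [0, 1, 1]
  [0, 0, 1]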